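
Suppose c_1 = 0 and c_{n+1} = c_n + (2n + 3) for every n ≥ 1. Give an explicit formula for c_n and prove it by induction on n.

Claim: c_n = n^2 + 2n − 3.

Base case: c_1 = 0, and 1^2 + 2·1 − 3 = 0.
Assume c_m = m^2 + 2m − 3.
Then c_{m+1} = c_m + (2m + 3) = (m^2 + 2m − 3) + (2m + 3) = m^2 + 4m,
and (m+1)^2 + 2·(m+1) − 3 = m^2 + 4m.
Hence c_n = n^2 + 2n − 3 for every n ≥ 1, by induction.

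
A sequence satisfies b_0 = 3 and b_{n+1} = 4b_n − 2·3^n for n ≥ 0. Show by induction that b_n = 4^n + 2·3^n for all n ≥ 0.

Base case: b_0 = 3, and 4^0 + 2·3^0 = 1 + 2 = 3.
Assume b_m = 4^m + 2·3^m for some m ≥ 0.
Then b_{m+1} = 4b_m − 2·3^m = 4·(4^m + 2·3^m) − 2·3^m = 4^{m+1} + 8·3^m − 2·3^m = 4^{m+1} + 6·3^m = 4^{m+1} + 2·3^{m+1}.
This completes the inductive step, so b_n = 4^n + 2·3^n for all n ≥ 0.

b_n = 4^n + 2·3^n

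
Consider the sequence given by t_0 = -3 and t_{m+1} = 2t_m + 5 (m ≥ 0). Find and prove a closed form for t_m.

Claim: t_m = 2^{m+1} − 5.

Base case: t_0 = -3, and 2^{0+1} − 5 = 2 − 5 = -3.
Assume t_j = 2^{j+1} − 5 for some j ≥ 0.
Then t_{j+1} = 2t_j + 5 = 2·(2^{j+1} − 5) + 5 = 2^{j+2} − 10 + 5 = 2^{j+2} − 5.
By induction, t_m = 2^{m+1} − 5 for all m ≥ 0.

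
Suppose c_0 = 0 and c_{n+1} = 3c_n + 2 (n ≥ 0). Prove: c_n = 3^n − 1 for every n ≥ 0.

Base case: c_0 = 0, and 3^0 − 1 = 1 − 1 = 0.
Assume c_r = 3^r − 1 for some r ≥ 0.
Then c_{r+1} = 3c_r + 2 = 3·(3^r − 1) + 2 = 3^{r+1} − 3 + 2 = 3^{r+1} − 1.
So the formula holds for r+1, and by induction c_n = 3^n − 1 for all n ≥ 0.

c_n = 3^n − 1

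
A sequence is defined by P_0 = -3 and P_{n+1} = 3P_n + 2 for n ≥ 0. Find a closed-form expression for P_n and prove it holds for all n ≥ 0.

Claim: P_n = -2·3^n − 1.

Base case: P_0 = -3, and -2·3^0 − 1 = -2 − 1 = -3.
Assume P_m = -2·3^m − 1 for some m ≥ 0.
Then P_{m+1} = 3P_m + 2 = 3·(-2·3^m − 1) + 2 = -6·3^m − 3 + 2 = -2·3^{m+1} − 1.
This completes the inductive step, so P_n = -2·3^n − 1 for all n ≥ 0.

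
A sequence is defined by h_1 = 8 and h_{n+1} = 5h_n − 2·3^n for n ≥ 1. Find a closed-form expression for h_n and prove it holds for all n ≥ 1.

Claim: h_n = 5^n + 3^n.

Base case: h_1 = 8, and 5^1 + 3^1 = 5 + 3 = 8.
Assume h_m = 5^m + 3^m for some m ≥ 1.
Then h_{m+1} = 5h_m − 2·3^m = 5·(5^m + 3^m) − 2·3^m = 5^{m+1} + 5·3^m − 2·3^m = 5^{m+1} + 3·3^m = 5^{m+1} + 3^{m+1}.
This completes the inductive step, so h_n = 5^n + 3^n for all n ≥ 1.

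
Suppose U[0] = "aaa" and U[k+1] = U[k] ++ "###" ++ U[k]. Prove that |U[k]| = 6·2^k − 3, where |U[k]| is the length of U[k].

Base case: |U[0]| = 3, and 6·2^0 − 3 = 3.
Assume |U[j]| = 6·2^j − 3.
Then |U[j+1]| = |U[j]| + 3 + |U[j]| = 2|U[j]| + 3 = 2(6·2^j − 3) + 3 = 6·2^{j+1} − 6 + 3 = 6·2^{j+1} − 3.
Hence |U[k]| = 6·2^k − 3 for every k ≥ 0, by induction.

|U[k]| = 6·2^k − 3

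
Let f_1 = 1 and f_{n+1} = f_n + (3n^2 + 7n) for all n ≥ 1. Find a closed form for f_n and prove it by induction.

Claim: f_n = n^3 + 2n^2 − 3n + 1.

Base case: f_1 = 1, and 1^3 + 2·1^2 − 3·1 + 1 = 1.
Assume f_m = m^3 + 2m^2 − 3m + 1.
Then f_{m+1} = f_m + (3m^2 + 7m) = (m^3 + 2m^2 − 3m + 1) + (3m^2 + 7m) = m^3 + 5m^2 + 4m + 1,
and (m+1)^3 + 2·(m+1)^2 − 3·(m+1) + 1 = m^3 + 5m^2 + 4m + 1.
Hence f_n = n^3 + 2n^2 − 3n + 1 for every n ≥ 1, by induction.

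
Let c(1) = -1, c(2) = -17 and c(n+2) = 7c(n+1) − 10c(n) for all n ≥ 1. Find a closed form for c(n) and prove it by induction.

Claim: c(n) = 2·2^n − 5^n.

Base cases: c(1) = -1 and 2·2^1 − 5^1 = -1; c(2) = -17 and 2·2^2 − 5^2 = -17.
Assume c(j) = 2·2^j − 5^j for all 1 ≤ j ≤ r, where r ≥ 2.
Then c(r+1) = 7c(r) − 10c(r−1) = 7·(2·2^r − 5^r) − 10·(2·2^{r−1} − 5^{r−1}) = 2·(7·2 − 10)2^{r−1} − (7·5 − 10)5^{r−1} = 8·2^{r−1} − 25·5^{r−1} = 2·2^{r+1} − 5^{r+1}.
Hence c(n) = 2·2^n − 5^n for every n ≥ 1, by strong induction.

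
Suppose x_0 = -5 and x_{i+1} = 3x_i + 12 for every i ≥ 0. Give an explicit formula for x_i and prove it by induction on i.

Claim: x_i = 3^i − 6.

Base case: x_0 = -5, and 3^0 − 6 = 1 − 6 = -5.
Assume x_k = 3^k − 6 for some k ≥ 0.
Then x_{k+1} = 3x_k + 12 = 3·(3^k − 6) + 12 = 3^{k+1} − 18 + 12 = 3^{k+1} − 6.
This completes the inductive step, so x_i = 3^i − 6 for all i ≥ 0.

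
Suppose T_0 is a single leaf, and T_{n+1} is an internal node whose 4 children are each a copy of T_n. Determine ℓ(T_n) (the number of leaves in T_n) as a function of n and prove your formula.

Claim: ℓ(T_n) = 4^n.

Base case: ℓ(T_0) = 1, and 4^0 = 1.
Assume ℓ(T_k) = 4^k.
Then ℓ(T_{k+1}) = 4·ℓ(T_k) = 4·4^k = 4^{k+1}.
This completes the inductive step, so ℓ(T_n) = 4^n for all n ≥ 0.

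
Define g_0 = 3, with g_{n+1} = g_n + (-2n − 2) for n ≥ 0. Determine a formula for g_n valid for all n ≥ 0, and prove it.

Claim: g_n = -n^2 − n + 3.

Base case: g_0 = 3, and -0^2 − 0 + 3 = 3.
Assume g_j = -j^2 − j + 3.
Then g_{j+1} = g_j + (-2j − 2) = (-j^2 − j + 3) + (-2j − 2) = -j^2 − 3j + 1,
and -(j+1)^2 − (j+1) + 3 = -j^2 − 3j + 1.
Hence g_n = -n^2 − n + 3 for every n ≥ 0, by induction.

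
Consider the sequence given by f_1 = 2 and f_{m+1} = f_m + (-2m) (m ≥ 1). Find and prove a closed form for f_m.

Claim: f_m = -m^2 + m + 2.

Base case: f_1 = 2, and -1^2 + 1 + 2 = 2.
Assume f_r = -r^2 + r + 2.
Then f_{r+1} = f_r + (-2r) = (-r^2 + r + 2) + (-2r) = -r^2 − r + 2,
and -(r+1)^2 + (r+1) + 2 = -r^2 − r + 2.
By induction, f_m = -m^2 + m + 2 for all m ≥ 1.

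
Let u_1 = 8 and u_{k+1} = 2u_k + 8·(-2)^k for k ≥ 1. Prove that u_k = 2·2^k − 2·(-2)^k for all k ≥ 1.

Base case: u_1 = 8, and 2·2^1 − 2·(-2)^1 = 4 + 4 = 8.
Assume u_r = 2·2^r − 2·(-2)^r for some r ≥ 1.
Then u_{r+1} = 2u_r + 8·(-2)^r = 2·(2·2^r − 2·(-2)^r) + 8·(-2)^r = 2·2^{r+1} − 4·(-2)^r + 8·(-2)^r = 2·2^{r+1} + 4·(-2)^r = 2·2^{r+1} − 2·(-2)^{r+1}.
So the formula holds for r+1, and by induction u_k = 2·2^k − 2·(-2)^k for all k ≥ 1.

u_k = 2·2^k − 2·(-2)^k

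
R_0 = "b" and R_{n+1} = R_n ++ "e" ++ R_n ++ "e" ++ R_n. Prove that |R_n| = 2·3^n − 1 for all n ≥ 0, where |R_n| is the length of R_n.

Base case: |R_0| = 1, and 2·3^0 − 1 = 1.
Assume |R_j| = 2·3^j − 1.
Then |R_{j+1}| = 3|R_j| + 2 = 3(2·3^j − 1) + 2 = 2·3^{j+1} − 3 + 2 = 2·3^{j+1} − 1.
So the formula holds for j+1, and by induction |R_n| = 2·3^n − 1 for all n ≥ 0.

|R_n| = 2·3^n − 1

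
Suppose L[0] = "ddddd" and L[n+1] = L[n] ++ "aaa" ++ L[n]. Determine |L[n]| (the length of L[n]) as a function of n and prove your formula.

Claim: |L[n]| = 2^{n+3} − 3.

Base case: |L[0]| = 5, and 2^{0+3} − 3 = 5.
Assume |L[r]| = 2^{r+3} − 3.
Then |L[r+1]| = |L[r]| + 3 + |L[r]| = 2|L[r]| + 3 = 2(2^{r+3} − 3) + 3 = 2^{r+1+3} − 6 + 3 = 2^{r+1+3} − 3.
By induction, |L[n]| = 2^{n+3} − 3 for all n ≥ 0.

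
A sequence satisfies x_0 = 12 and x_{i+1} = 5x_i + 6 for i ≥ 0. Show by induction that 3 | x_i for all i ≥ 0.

Base case: x_0 = 12 = 3·4, so 3 | x_0.
Assume 3 | x_k, so x_k = 3t for some integer t.
Then x_{k+1} = 5x_k + 6 = 5·(3t) + 6 = 3(5t + 2), so 3 | x_{k+1}.
This completes the inductive step, so 3 | x_i for all i ≥ 0.

3 | x_i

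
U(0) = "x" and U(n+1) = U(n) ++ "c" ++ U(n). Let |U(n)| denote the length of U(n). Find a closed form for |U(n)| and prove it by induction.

Claim: |U(n)| = 2^{n+1} − 1.

Base case: |U(0)| = 1, and 2^{0+1} − 1 = 1.
Assume |U(j)| = 2^{j+1} − 1.
Then |U(j+1)| = |U(j)| + 1 + |U(j)| = 2|U(j)| + 1 = 2(2^{j+1} − 1) + 1 = 2^{j+2} − 2 + 1 = 2^{j+2} − 1.
By induction, |U(n)| = 2^{n+1} − 1 for all n ≥ 0.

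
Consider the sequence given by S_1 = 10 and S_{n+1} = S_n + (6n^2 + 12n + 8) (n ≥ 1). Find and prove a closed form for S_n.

Claim: S_n = 2n^3 + 3n^2 + 3n + 2.

Base case: S_1 = 10, and 2·1^3 + 3·1^2 + 3·1 + 2 = 10.
Assume S_k = 2k^3 + 3k^2 + 3k + 2.
Then S_{k+1} = S_k + (6k^2 + 12k + 8) = (2k^3 + 3k^2 + 3k + 2) + (6k^2 + 12k + 8) = 2k^3 + 9k^2 + 15k + 10,
and 2·(k+1)^3 + 3·(k+1)^2 + 3·(k+1) + 2 = 2k^3 + 9k^2 + 15k + 10.
Hence S_n = 2n^3 + 3n^2 + 3n + 2 for every n ≥ 1, by induction.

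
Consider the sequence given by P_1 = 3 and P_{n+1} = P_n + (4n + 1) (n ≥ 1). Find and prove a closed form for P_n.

Claim: P_n = 2n^2 − n + 2.

Base case: P_1 = 3, and 2·1^2 − 1 + 2 = 3.
Assume P_k = 2k^2 − k + 2.
Then P_{k+1} = P_k + (4k + 1) = (2k^2 − k + 2) + (4k + 1) = 2k^2 + 3k + 3,
and 2·(k+1)^2 − (k+1) + 2 = 2k^2 + 3k + 3.
Hence P_n = 2n^2 − n + 2 for every n ≥ 1, by induction.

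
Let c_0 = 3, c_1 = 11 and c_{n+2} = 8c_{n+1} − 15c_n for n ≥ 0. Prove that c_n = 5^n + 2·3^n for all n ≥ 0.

Base cases: c_0 = 3 and 5^0 + 2·3^0 = 3; c_1 = 11 and 5^1 + 2·3^1 = 11.
Assume c_j = 5^j + 2·3^j for all 0 ≤ j ≤ k, where k ≥ 1.
Then c_{k+1} = 8c_k − 15c_{k−1} = 8·(5^k + 2·3^k) − 15·(5^{k−1} + 2·3^{k−1}) = (8·5 − 15)5^{k−1} + 2·(8·3 − 15)3^{k−1} = 25·5^{k−1} + 18·3^{k−1} = 5^{k+1} + 2·3^{k+1}.
Hence c_n = 5^n + 2·3^n for every n ≥ 0, by strong induction.

c_n = 5^n + 2·3^n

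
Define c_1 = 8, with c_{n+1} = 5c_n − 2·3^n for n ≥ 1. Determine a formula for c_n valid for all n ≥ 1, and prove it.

Claim: c_n = 5^n + 3^n.

Base case: c_1 = 8, and 5^1 + 3^1 = 5 + 3 = 8.
Assume c_m = 5^m + 3^m for some m ≥ 1.
Then c_{m+1} = 5c_m − 2·3^m = 5·(5^m + 3^m) − 2·3^m = 5^{m+1} + 5·3^m − 2·3^m = 5^{m+1} + 3·3^m = 5^{m+1} + 3^{m+1}.
So the formula holds for m+1, and by induction c_n = 5^n + 3^n for all n ≥ 1.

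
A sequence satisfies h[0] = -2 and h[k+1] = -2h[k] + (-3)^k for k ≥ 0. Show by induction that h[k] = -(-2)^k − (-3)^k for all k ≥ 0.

Base case: h[0] = -2, and -(-2)^0 − (-3)^0 = -1 − 1 = -2.
Assume h[m] = -(-2)^m − (-3)^m for some m ≥ 0.
Then h[m+1] = -2h[m] + (-3)^m = -2·(-(-2)^m − (-3)^m) + (-3)^m = -(-2)^{m+1} + 2·(-3)^m + (-3)^m = -(-2)^{m+1} + 3·(-3)^m = -(-2)^{m+1} − (-3)^{m+1}.
Hence h[k] = -(-2)^k − (-3)^k for every k ≥ 0, by induction.

h[k] = -(-2)^k − (-3)^k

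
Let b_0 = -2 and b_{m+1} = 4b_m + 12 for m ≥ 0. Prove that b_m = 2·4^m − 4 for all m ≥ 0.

Base case: b_0 = -2, and 2·4^0 − 4 = 2 − 4 = -2.
Assume b_j = 2·4^j − 4 for some j ≥ 0.
Then b_{j+1} = 4b_j + 12 = 4·(2·4^j − 4) + 12 = 8·4^j − 16 + 12 = 2·4^{j+1} − 4.
Hence b_m = 2·4^m − 4 for every m ≥ 0, by induction.

b_m = 2·4^m − 4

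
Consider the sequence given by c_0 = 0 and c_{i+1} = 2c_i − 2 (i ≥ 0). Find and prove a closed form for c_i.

Claim: c_i = -2^{i+1} + 2.

Base case: c_0 = 0, and -2^{0+1} + 2 = -2 + 2 = 0.
Assume c_k = -2^{k+1} + 2 for some k ≥ 0.
Then c_{k+1} = 2c_k − 2 = 2·(-2^{k+1} + 2) − 2 = -2^{k+2} + 4 − 2 = -2^{k+2} + 2.
Hence c_i = -2^{i+1} + 2 for every i ≥ 0, by induction.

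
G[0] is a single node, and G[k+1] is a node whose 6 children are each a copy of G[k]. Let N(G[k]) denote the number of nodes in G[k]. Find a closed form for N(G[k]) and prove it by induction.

Claim: N(G[k]) = (6^{k+1} − 1)/5.

Base case: N(G[0]) = 1, and (6^{0+1} − 1)/5 = 1.
Assume N(G[m]) = (6^{m+1} − 1)/5.
Then N(G[m+1]) = 1 + 6N(G[m]) = 1 + 6·(6^{m+1} − 1)/5 = 1 + (6^{m+2} − 6)/5 = (5 + 6^{m+2} − 6)/5 = (6^{m+2} − 1)/5.
This completes the inductive step, so N(G[k]) = (6^{k+1} − 1)/5 for all k ≥ 0.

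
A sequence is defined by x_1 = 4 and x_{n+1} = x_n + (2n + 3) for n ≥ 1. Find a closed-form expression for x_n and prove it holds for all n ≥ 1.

Claim: x_n = n^2 + 2n + 1.

Base case: x_1 = 4, and 1^2 + 2·1 + 1 = 4.
Assume x_m = m^2 + 2m + 1.
Then x_{m+1} = x_m + (2m + 3) = (m^2 + 2m + 1) + (2m + 3) = m^2 + 4m + 4,
and (m+1)^2 + 2·(m+1) + 1 = m^2 + 4m + 4.
This completes the inductive step, so x_n = n^2 + 2n + 1 for all n ≥ 1.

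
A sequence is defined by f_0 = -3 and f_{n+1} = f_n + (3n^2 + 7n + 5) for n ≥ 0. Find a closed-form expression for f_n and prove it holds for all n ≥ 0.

Claim: f_n = n^3 + 2n^2 + 2n − 3.

Base case: f_0 = -3, and 0^3 + 2·0^2 + 2·0 − 3 = -3.
Assume f_m = m^3 + 2m^2 + 2m − 3.
Then f_{m+1} = f_m + (3m^2 + 7m + 5) = (m^3 + 2m^2 + 2m − 3) + (3m^2 + 7m + 5) = m^3 + 5m^2 + 9m + 2,
and (m+1)^3 + 2·(m+1)^2 + 2·(m+1) − 3 = m^3 + 5m^2 + 9m + 2.
By induction, f_n = n^3 + 2n^2 + 2n − 3 for all n ≥ 0.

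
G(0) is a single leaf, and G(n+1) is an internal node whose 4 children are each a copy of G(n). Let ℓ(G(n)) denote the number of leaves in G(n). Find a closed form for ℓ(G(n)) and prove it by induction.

Claim: ℓ(G(n)) = 4^n.

Base case: ℓ(G(0)) = 1, and 4^0 = 1.
Assume ℓ(G(r)) = 4^r.
Then ℓ(G(r+1)) = 4·ℓ(G(r)) = 4·4^r = 4^{r+1}.
So the formula holds for r+1, and by induction ℓ(G(n)) = 4^n for all n ≥ 0.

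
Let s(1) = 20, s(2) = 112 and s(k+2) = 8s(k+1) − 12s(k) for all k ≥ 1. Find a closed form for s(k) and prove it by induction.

Claim: s(k) = 3·6^k + 2^k.

Base cases: s(1) = 20 and 3·6^1 + 2^1 = 20; s(2) = 112 and 3·6^2 + 2^2 = 112.
Assume s(j) = 3·6^j + 2^j for all 1 ≤ j ≤ r, where r ≥ 2.
Then s(r+1) = 8s(r) − 12s(r−1) = 8·(3·6^r + 2^r) − 12·(3·6^{r−1} + 2^{r−1}) = 3·(8·6 − 12)6^{r−1} + (8·2 − 12)2^{r−1} = 108·6^{r−1} + 4·2^{r−1} = 3·6^{r+1} + 2^{r+1}.
By strong induction, s(k) = 3·6^k + 2^k for all k ≥ 1.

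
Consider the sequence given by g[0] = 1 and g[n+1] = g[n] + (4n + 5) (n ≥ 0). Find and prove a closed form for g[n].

Claim: g[n] = 2n^2 + 3n + 1.

Base case: g[0] = 1, and 2·0^2 + 3·0 + 1 = 1.
Assume g[j] = 2j^2 + 3j + 1.
Then g[j+1] = g[j] + (4j + 5) = (2j^2 + 3j + 1) + (4j + 5) = 2j^2 + 7j + 6,
and 2·(j+1)^2 + 3·(j+1) + 1 = 2j^2 + 7j + 6.
By induction, g[n] = 2n^2 + 3n + 1 for all n ≥ 0.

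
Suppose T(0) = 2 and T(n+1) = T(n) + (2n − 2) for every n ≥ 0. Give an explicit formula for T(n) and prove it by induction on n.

Claim: T(n) = n^2 − 3n + 2.

Base case: T(0) = 2, and 0^2 − 3·0 + 2 = 2.
Assume T(r) = r^2 − 3r + 2.
Then T(r+1) = T(r) + (2r − 2) = (r^2 − 3r + 2) + (2r − 2) = r^2 − r,
and (r+1)^2 − 3·(r+1) + 2 = r^2 − r.
Hence T(n) = n^2 − 3n + 2 for every n ≥ 0, by induction.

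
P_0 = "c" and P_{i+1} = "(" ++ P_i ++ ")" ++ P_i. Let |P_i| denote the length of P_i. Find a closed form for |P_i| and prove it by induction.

Claim: |P_i| = 3·2^i − 2.

Base case: |P_0| = 1, and 3·2^0 − 2 = 1.
Assume |P_r| = 3·2^r − 2.
Then |P_{r+1}| = 1 + |P_r| + 1 + |P_r| = 2|P_r| + 2 = 2(3·2^r − 2) + 2 = 3·2^{r+1} − 4 + 2 = 3·2^{r+1} − 2.
This completes the inductive step, so |P_i| = 3·2^i − 2 for all i ≥ 0.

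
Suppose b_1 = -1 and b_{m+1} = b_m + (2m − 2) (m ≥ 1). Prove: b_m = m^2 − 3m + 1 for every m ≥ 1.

Base case: b_1 = -1, and 1^2 − 3·1 + 1 = -1.
Assume b_r = r^2 − 3r + 1.
Then b_{r+1} = b_r + (2r − 2) = (r^2 − 3r + 1) + (2r − 2) = r^2 − r − 1,
and (r+1)^2 − 3·(r+1) + 1 = r^2 − r − 1.
Hence b_m = m^2 − 3m + 1 for every m ≥ 1, by induction.

b_m = m^2 − 3m + 1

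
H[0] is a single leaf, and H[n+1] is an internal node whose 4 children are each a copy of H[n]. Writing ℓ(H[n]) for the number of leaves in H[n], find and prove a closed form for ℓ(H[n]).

Claim: ℓ(H[n]) = 4^n.

Base case: ℓ(H[0]) = 1, and 4^0 = 1.
Assume ℓ(H[j]) = 4^j.
Then ℓ(H[j+1]) = 4·ℓ(H[j]) = 4·4^j = 4^{j+1}.
By induction, ℓ(H[n]) = 4^n for all n ≥ 0.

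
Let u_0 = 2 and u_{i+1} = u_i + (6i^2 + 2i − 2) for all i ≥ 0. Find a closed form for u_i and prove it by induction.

Claim: u_i = 2i^3 − 2i^2 − 2i + 2.

Base case: u_0 = 2, and 2·0^3 − 2·0^2 − 2·0 + 2 = 2.
Assume u_r = 2r^3 − 2r^2 − 2r + 2.
Then u_{r+1} = u_r + (6r^2 + 2r − 2) = (2r^3 − 2r^2 − 2r + 2) + (6r^2 + 2r − 2) = 2r^3 + 4r^2,
and 2·(r+1)^3 − 2·(r+1)^2 − 2·(r+1) + 2 = 2r^3 + 4r^2.
By induction, u_i = 2i^3 − 2i^2 − 2i + 2 for all i ≥ 0.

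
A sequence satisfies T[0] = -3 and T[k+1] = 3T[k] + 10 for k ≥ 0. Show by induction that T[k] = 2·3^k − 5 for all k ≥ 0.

Base case: T[0] = -3, and 2·3^0 − 5 = 2 − 5 = -3.
Assume T[r] = 2·3^r − 5 for some r ≥ 0.
Then T[r+1] = 3T[r] + 10 = 3·(2·3^r − 5) + 10 = 6·3^r − 15 + 10 = 2·3^{r+1} − 5.
So the formula holds for r+1, and by induction T[k] = 2·3^k − 5 for all k ≥ 0.

T[k] = 2·3^k − 5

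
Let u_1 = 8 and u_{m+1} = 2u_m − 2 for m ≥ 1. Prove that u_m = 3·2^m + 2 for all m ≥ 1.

Base case: u_1 = 8, and 3·2^1 + 2 = 6 + 2 = 8.
Assume u_j = 3·2^j + 2 for some j ≥ 1.
Then u_{j+1} = 2u_j − 2 = 2·(3·2^j + 2) − 2 = 6·2^j + 4 − 2 = 3·2^{j+1} + 2.
So the formula holds for j+1, and by induction u_m = 3·2^m + 2 for all m ≥ 1.

u_m = 3·2^m + 2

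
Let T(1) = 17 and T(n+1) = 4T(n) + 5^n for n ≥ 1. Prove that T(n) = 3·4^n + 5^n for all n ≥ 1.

Base case: T(1) = 17, and 3·4^1 + 5^1 = 12 + 5 = 17.
Assume T(m) = 3·4^m + 5^m for some m ≥ 1.
Then T(m+1) = 4T(m) + 5^m = 4·(3·4^m + 5^m) + 5^m = 3·4^{m+1} + 4·5^m + 5^m = 3·4^{m+1} + 5·5^m = 3·4^{m+1} + 5^{m+1}.
Hence T(n) = 3·4^n + 5^n for every n ≥ 1, by induction.

T(n) = 3·4^n + 5^n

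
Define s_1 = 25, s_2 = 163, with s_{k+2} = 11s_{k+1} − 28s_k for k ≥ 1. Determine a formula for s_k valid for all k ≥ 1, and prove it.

Claim: s_k = 3·7^k + 4^k.

Base cases: s_1 = 25 and 3·7^1 + 4^1 = 25; s_2 = 163 and 3·7^2 + 4^2 = 163.
Assume s_j = 3·7^j + 4^j for all 1 ≤ j ≤ m, where m ≥ 2.
Then s_{m+1} = 11s_m − 28s_{m−1} = 11·(3·7^m + 4^m) − 28·(3·7^{m−1} + 4^{m−1}) = 3·(11·7 − 28)7^{m−1} + (11·4 − 28)4^{m−1} = 147·7^{m−1} + 16·4^{m−1} = 3·7^{m+1} + 4^{m+1}.
This completes the inductive step, so s_k = 3·7^k + 4^k for all k ≥ 1.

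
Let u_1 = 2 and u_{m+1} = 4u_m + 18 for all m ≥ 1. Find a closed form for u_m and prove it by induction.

Claim: u_m = 2·4^m − 6.

Base case: u_1 = 2, and 2·4^1 − 6 = 8 − 6 = 2.
Assume u_j = 2·4^j − 6 for some j ≥ 1.
Then u_{j+1} = 4u_j + 18 = 4·(2·4^j − 6) + 18 = 8·4^j − 24 + 18 = 2·4^{j+1} − 6.
So the formula holds for j+1, and by induction u_m = 2·4^m − 6 for all m ≥ 1.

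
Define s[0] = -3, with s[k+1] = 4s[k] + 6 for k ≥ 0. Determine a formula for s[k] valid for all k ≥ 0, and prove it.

Claim: s[k] = -4^k − 2.

Base case: s[0] = -3, and -4^0 − 2 = -1 − 2 = -3.
Assume s[m] = -4^m − 2 for some m ≥ 0.
Then s[m+1] = 4s[m] + 6 = 4·(-4^m − 2) + 6 = -4^{m+1} − 8 + 6 = -4^{m+1} − 2.
This completes the inductive step, so s[k] = -4^k − 2 for all k ≥ 0.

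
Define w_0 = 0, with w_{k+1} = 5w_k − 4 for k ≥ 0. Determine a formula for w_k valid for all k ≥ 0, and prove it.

Claim: w_k = -5^k + 1.

Base case: w_0 = 0, and -5^0 + 1 = -1 + 1 = 0.
Assume w_j = -5^j + 1 for some j ≥ 0.
Then w_{j+1} = 5w_j − 4 = 5·(-5^j + 1) − 4 = -5^{j+1} + 5 − 4 = -5^{j+1} + 1.
So the formula holds for j+1, and by induction w_k = -5^k + 1 for all k ≥ 0.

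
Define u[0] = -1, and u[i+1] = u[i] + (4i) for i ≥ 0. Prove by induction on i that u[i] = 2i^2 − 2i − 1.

Base case: u[0] = -1, and 2·0^2 − 2·0 − 1 = -1.
Assume u[m] = 2m^2 − 2m − 1.
Then u[m+1] = u[m] + (4m) = (2m^2 − 2m − 1) + (4m) = 2m^2 + 2m − 1,
and 2·(m+1)^2 − 2·(m+1) − 1 = 2m^2 + 2m − 1.
This completes the inductive step, so u[i] = 2i^2 − 2i − 1 for all i ≥ 0.

u[i] = 2i^2 − 2i − 1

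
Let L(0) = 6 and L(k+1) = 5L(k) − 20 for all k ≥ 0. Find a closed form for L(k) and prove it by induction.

Claim: L(k) = 5^k + 5.

Base case: L(0) = 6, and 5^0 + 5 = 1 + 5 = 6.
Assume L(m) = 5^m + 5 for some m ≥ 0.
Then L(m+1) = 5L(m) − 20 = 5·(5^m + 5) − 20 = 5^{m+1} + 25 − 20 = 5^{m+1} + 5.
This completes the inductive step, so L(k) = 5^k + 5 for all k ≥ 0.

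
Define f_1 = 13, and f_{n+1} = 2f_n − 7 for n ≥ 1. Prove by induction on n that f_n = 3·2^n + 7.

Base case: f_1 = 13, and 3·2^1 + 7 = 6 + 7 = 13.
Assume f_j = 3·2^j + 7 for some j ≥ 1.
Then f_{j+1} = 2f_j − 7 = 2·(3·2^j + 7) − 7 = 6·2^j + 14 − 7 = 3·2^{j+1} + 7.
This completes the inductive step, so f_n = 3·2^n + 7 for all n ≥ 1.

f_n = 3·2^n + 7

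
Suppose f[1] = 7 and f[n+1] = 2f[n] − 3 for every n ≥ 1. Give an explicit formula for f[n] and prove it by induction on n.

Claim: f[n] = 2^{n+1} + 3.

Base case: f[1] = 7, and 2^{1+1} + 3 = 4 + 3 = 7.
Assume f[r] = 2^{r+1} + 3 for some r ≥ 1.
Then f[r+1] = 2f[r] − 3 = 2·(2^{r+1} + 3) − 3 = 2^{r+2} + 6 − 3 = 2^{r+2} + 3.
By induction, f[n] = 2^{n+1} + 3 for all n ≥ 1.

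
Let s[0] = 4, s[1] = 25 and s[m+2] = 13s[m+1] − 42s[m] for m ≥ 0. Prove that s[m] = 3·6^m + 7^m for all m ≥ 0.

Base cases: s[0] = 4 and 3·6^0 + 7^0 = 4; s[1] = 25 and 3·6^1 + 7^1 = 25.
Assume s[i] = 3·6^i + 7^i for all 0 ≤ i ≤ j, where j ≥ 1.
Then s[j+1] = 13s[j] − 42s[j−1] = 13·(3·6^j + 7^j) − 42·(3·6^{j−1} + 7^{j−1}) = 3·(13·6 − 42)6^{j−1} + (13·7 − 42)7^{j−1} = 108·6^{j−1} + 49·7^{j−1} = 3·6^{j+1} + 7^{j+1}.
So the formula holds for j+1, and by strong induction s[m] = 3·6^m + 7^m for all m ≥ 0.

s[m] = 3·6^m + 7^m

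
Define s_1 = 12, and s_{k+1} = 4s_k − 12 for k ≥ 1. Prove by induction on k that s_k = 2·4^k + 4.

Base case: s_1 = 12, and 2·4^1 + 4 = 8 + 4 = 12.
Assume s_m = 2·4^m + 4 for some m ≥ 1.
Then s_{m+1} = 4s_m − 12 = 4·(2·4^m + 4) − 12 = 8·4^m + 16 − 12 = 2·4^{m+1} + 4.
This completes the inductive step, so s_k = 2·4^k + 4 for all k ≥ 1.

s_k = 2·4^k + 4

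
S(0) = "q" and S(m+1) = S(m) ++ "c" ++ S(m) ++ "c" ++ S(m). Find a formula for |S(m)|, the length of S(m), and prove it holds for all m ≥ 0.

Claim: |S(m)| = 2·3^m − 1.

Base case: |S(0)| = 1, and 2·3^0 − 1 = 1.
Assume |S(k)| = 2·3^k − 1.
Then |S(k+1)| = 3|S(k)| + 2 = 3(2·3^k − 1) + 2 = 2·3^{k+1} − 3 + 2 = 2·3^{k+1} − 1.
Hence |S(m)| = 2·3^m − 1 for every m ≥ 0, by induction.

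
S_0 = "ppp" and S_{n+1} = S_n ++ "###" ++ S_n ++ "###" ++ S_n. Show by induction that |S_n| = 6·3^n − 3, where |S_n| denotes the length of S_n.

Base case: |S_0| = 3, and 6·3^0 − 3 = 3.
Assume |S_k| = 6·3^k − 3.
Then |S_{k+1}| = 3|S_k| + 6 = 3(6·3^k − 3) + 6 = 6·3^{k+1} − 9 + 6 = 6·3^{k+1} − 3.
This completes the inductive step, so |S_n| = 6·3^n − 3 for all n ≥ 0.

|S_n| = 6·3^n − 3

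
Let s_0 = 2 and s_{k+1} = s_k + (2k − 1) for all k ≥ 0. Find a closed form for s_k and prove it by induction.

Claim: s_k = k^2 − 2k + 2.

Base case: s_0 = 2, and 0^2 − 2·0 + 2 = 2.
Assume s_m = m^2 − 2m + 2.
Then s_{m+1} = s_m + (2m − 1) = (m^2 − 2m + 2) + (2m − 1) = m^2 + 1,
and (m+1)^2 − 2·(m+1) + 2 = m^2 + 1.
Hence s_k = k^2 − 2k + 2 for every k ≥ 0, by induction.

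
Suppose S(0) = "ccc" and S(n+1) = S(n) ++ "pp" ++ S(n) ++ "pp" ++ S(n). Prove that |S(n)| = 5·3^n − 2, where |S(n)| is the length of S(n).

Base case: |S(0)| = 3, and 5·3^0 − 2 = 3.
Assume |S(m)| = 5·3^m − 2.
Then |S(m+1)| = 3|S(m)| + 4 = 3(5·3^m − 2) + 4 = 5·3^{m+1} − 6 + 4 = 5·3^{m+1} − 2.
By induction, |S(n)| = 5·3^n − 2 for all n ≥ 0.

|S(n)| = 5·3^n − 2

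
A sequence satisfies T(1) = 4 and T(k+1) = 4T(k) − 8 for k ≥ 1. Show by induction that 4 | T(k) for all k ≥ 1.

Base case: T(1) = 4 = 4·1, so 4 | T(1).
Assume 4 | T(j), so T(j) = 4t for some integer t.
Then T(j+1) = 4T(j) − 8 = 4·(4t) − 8 = 4(4t − 2), so 4 | T(j+1).
Hence 4 | T(k) for every k ≥ 1, by induction.

4 | T(k)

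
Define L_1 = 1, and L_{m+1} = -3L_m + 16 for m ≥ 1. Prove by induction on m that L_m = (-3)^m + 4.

Base case: L_1 = 1, and (-3)^1 + 4 = -3 + 4 = 1.
Assume L_r = (-3)^r + 4 for some r ≥ 1.
Then L_{r+1} = -3L_r + 16 = -3·((-3)^r + 4) + 16 = -3·(-3)^r − 12 + 16 = (-3)^{r+1} + 4.
So the formula holds for r+1, and by induction L_m = (-3)^m + 4 for all m ≥ 1.

L_m = (-3)^m + 4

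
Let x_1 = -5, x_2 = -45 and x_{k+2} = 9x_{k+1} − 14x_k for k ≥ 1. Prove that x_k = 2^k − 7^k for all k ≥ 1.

Base cases: x_1 = -5 and 2^1 − 7^1 = -5; x_2 = -45 and 2^2 − 7^2 = -45.
Assume x_j = 2^j − 7^j for all 1 ≤ j ≤ m, where m ≥ 2.
Then x_{m+1} = 9x_m − 14x_{m−1} = 9·(2^m − 7^m) − 14·(2^{m−1} − 7^{m−1}) = (9·2 − 14)2^{m−1} − (9·7 − 14)7^{m−1} = 4·2^{m−1} − 49·7^{m−1} = 2^{m+1} − 7^{m+1}.
By strong induction, x_k = 2^k − 7^k for all k ≥ 1.

x_k = 2^k − 7^k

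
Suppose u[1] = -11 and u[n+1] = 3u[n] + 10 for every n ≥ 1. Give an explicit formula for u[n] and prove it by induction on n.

Claim: u[n] = -2·3^n − 5.

Base case: u[1] = -11, and -2·3^1 − 5 = -6 − 5 = -11.
Assume u[m] = -2·3^m − 5 for some m ≥ 1.
Then u[m+1] = 3u[m] + 10 = 3·(-2·3^m − 5) + 10 = -6·3^m − 15 + 10 = -2·3^{m+1} − 5.
So the formula holds for m+1, and by induction u[n] = -2·3^n − 5 for all n ≥ 1.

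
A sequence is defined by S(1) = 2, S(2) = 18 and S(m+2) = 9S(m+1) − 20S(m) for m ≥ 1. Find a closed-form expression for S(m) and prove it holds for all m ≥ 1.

Claim: S(m) = 2·5^m − 2·4^m.

Base cases: S(1) = 2 and 2·5^1 − 2·4^1 = 2; S(2) = 18 and 2·5^2 − 2·4^2 = 18.
Assume S(j) = 2·5^j − 2·4^j for all 1 ≤ j ≤ r, where r ≥ 2.
Then S(r+1) = 9S(r) − 20S(r−1) = 9·(2·5^r − 2·4^r) − 20·(2·5^{r−1} − 2·4^{r−1}) = 2·(9·5 − 20)5^{r−1} − 2·(9·4 − 20)4^{r−1} = 50·5^{r−1} − 32·4^{r−1} = 2·5^{r+1} − 2·4^{r+1}.
By strong induction, S(m) = 2·5^m − 2·4^m for all m ≥ 1.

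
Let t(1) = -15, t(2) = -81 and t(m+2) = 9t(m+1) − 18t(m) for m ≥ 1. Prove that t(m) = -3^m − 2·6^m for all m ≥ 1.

Base cases: t(1) = -15 and -3^1 − 2·6^1 = -15; t(2) = -81 and -3^2 − 2·6^2 = -81.
Assume t(j) = -3^j − 2·6^j for all 1 ≤ j ≤ r, where r ≥ 2.
Then t(r+1) = 9t(r) − 18t(r−1) = 9·(-3^r − 2·6^r) − 18·(-3^{r−1} − 2·6^{r−1}) = -(9·3 − 18)3^{r−1} − 2·(9·6 − 18)6^{r−1} = -9·3^{r−1} − 72·6^{r−1} = -3^{r+1} − 2·6^{r+1}.
Hence t(m) = -3^m − 2·6^m for every m ≥ 1, by strong induction.

t(m) = -3^m − 2·6^m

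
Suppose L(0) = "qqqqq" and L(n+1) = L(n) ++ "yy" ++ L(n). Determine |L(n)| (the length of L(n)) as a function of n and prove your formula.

Claim: |L(n)| = 7·2^n − 2.

Base case: |L(0)| = 5, and 7·2^0 − 2 = 5.
Assume |L(m)| = 7·2^m − 2.
Then |L(m+1)| = |L(m)| + 2 + |L(m)| = 2|L(m)| + 2 = 2(7·2^m − 2) + 2 = 7·2^{m+1} − 4 + 2 = 7·2^{m+1} − 2.
By induction, |L(n)| = 7·2^n − 2 for all n ≥ 0.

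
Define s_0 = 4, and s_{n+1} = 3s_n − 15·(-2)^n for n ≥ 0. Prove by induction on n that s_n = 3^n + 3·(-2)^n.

Base case: s_0 = 4, and 3^0 + 3·(-2)^0 = 1 + 3 = 4.
Assume s_j = 3^j + 3·(-2)^j for some j ≥ 0.
Then s_{j+1} = 3s_j − 15·(-2)^j = 3·(3^j + 3·(-2)^j) − 15·(-2)^j = 3^{j+1} + 9·(-2)^j − 15·(-2)^j = 3^{j+1} − 6·(-2)^j = 3^{j+1} + 3·(-2)^{j+1}.
Hence s_n = 3^n + 3·(-2)^n for every n ≥ 0, by induction.

s_n = 3^n + 3·(-2)^n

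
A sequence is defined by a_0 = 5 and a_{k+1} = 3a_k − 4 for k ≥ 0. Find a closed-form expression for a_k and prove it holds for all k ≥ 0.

Claim: a_k = 3^{k+1} + 2.

Base case: a_0 = 5, and 3^{0+1} + 2 = 3 + 2 = 5.
Assume a_r = 3^{r+1} + 2 for some r ≥ 0.
Then a_{r+1} = 3a_r − 4 = 3·(3^{r+1} + 2) − 4 = 3^{r+2} + 6 − 4 = 3^{r+2} + 2.
By induction, a_k = 3^{k+1} + 2 for all k ≥ 0.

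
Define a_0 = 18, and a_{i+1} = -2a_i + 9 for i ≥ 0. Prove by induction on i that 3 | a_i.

Base case: a_0 = 18 = 3·6, so 3 | a_0.
Assume 3 | a_j, so a_j = 3t for some integer t.
Then a_{j+1} = -2a_j + 9 = -2·(3t) + 9 = 3(-2t + 3), so 3 | a_{j+1}.
By induction, 3 | a_i for all i ≥ 0.

3 | a_i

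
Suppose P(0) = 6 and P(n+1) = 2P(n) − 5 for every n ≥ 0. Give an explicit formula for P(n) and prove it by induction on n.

Claim: P(n) = 2^n + 5.

Base case: P(0) = 6, and 2^0 + 5 = 1 + 5 = 6.
Assume P(k) = 2^k + 5 for some k ≥ 0.
Then P(k+1) = 2P(k) − 5 = 2·(2^k + 5) − 5 = 2^{k+1} + 10 − 5 = 2^{k+1} + 5.
By induction, P(n) = 2^n + 5 for all n ≥ 0.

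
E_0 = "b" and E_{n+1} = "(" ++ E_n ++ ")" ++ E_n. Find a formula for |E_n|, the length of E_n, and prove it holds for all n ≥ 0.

Claim: |E_n| = 3·2^n − 2.

Base case: |E_0| = 1, and 3·2^0 − 2 = 1.
Assume |E_m| = 3·2^m − 2.
Then |E_{m+1}| = 1 + |E_m| + 1 + |E_m| = 2|E_m| + 2 = 2(3·2^m − 2) + 2 = 3·2^{m+1} − 4 + 2 = 3·2^{m+1} − 2.
This completes the inductive step, so |E_n| = 3·2^n − 2 for all n ≥ 0.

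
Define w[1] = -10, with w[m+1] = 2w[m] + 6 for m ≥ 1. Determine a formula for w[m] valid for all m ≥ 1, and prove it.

Claim: w[m] = -2^{m+1} − 6.

Base case: w[1] = -10, and -2^{1+1} − 6 = -4 − 6 = -10.
Assume w[k] = -2^{k+1} − 6 for some k ≥ 1.
Then w[k+1] = 2w[k] + 6 = 2·(-2^{k+1} − 6) + 6 = -2^{k+2} − 12 + 6 = -2^{k+2} − 6.
Hence w[m] = -2^{m+1} − 6 for every m ≥ 1, by induction.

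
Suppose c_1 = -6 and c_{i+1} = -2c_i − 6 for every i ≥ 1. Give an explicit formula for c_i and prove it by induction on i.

Claim: c_i = 2·(-2)^i − 2.

Base case: c_1 = -6, and 2·(-2)^1 − 2 = -4 − 2 = -6.
Assume c_j = 2·(-2)^j − 2 for some j ≥ 1.
Then c_{j+1} = -2c_j − 6 = -2·(2·(-2)^j − 2) − 6 = -4·(-2)^j + 4 − 6 = 2·(-2)^{j+1} − 2.
This completes the inductive step, so c_i = 2·(-2)^i − 2 for all i ≥ 1.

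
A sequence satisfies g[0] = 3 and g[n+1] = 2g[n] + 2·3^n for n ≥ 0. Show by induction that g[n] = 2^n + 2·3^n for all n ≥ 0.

Base case: g[0] = 3, and 2^0 + 2·3^0 = 1 + 2 = 3.
Assume g[j] = 2^j + 2·3^j for some j ≥ 0.
Then g[j+1] = 2g[j] + 2·3^j = 2·(2^j + 2·3^j) + 2·3^j = 2^{j+1} + 4·3^j + 2·3^j = 2^{j+1} + 6·3^j = 2^{j+1} + 2·3^{j+1}.
So the formula holds for j+1, and by induction g[n] = 2^n + 2·3^n for all n ≥ 0.

g[n] = 2^n + 2·3^n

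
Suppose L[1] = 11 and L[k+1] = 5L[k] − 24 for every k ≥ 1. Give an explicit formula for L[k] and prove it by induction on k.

Claim: L[k] = 5^k + 6.

Base case: L[1] = 11, and 5^1 + 6 = 5 + 6 = 11.
Assume L[r] = 5^r + 6 for some r ≥ 1.
Then L[r+1] = 5L[r] − 24 = 5·(5^r + 6) − 24 = 5^{r+1} + 30 − 24 = 5^{r+1} + 6.
So the formula holds for r+1, and by induction L[k] = 5^k + 6 for all k ≥ 1.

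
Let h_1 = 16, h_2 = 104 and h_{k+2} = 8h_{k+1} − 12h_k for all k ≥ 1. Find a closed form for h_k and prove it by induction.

Claim: h_k = 3·6^k − 2^k.

Base cases: h_1 = 16 and 3·6^1 − 2^1 = 16; h_2 = 104 and 3·6^2 − 2^2 = 104.
Assume h_j = 3·6^j − 2^j for all 1 ≤ j ≤ r, where r ≥ 2.
Then h_{r+1} = 8h_r − 12h_{r−1} = 8·(3·6^r − 2^r) − 12·(3·6^{r−1} − 2^{r−1}) = 3·(8·6 − 12)6^{r−1} − (8·2 − 12)2^{r−1} = 108·6^{r−1} − 4·2^{r−1} = 3·6^{r+1} − 2^{r+1}.
By strong induction, h_k = 3·6^k − 2^k for all k ≥ 1.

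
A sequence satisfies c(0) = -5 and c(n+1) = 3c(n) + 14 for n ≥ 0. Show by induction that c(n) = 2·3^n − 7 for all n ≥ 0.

Base case: c(0) = -5, and 2·3^0 − 7 = 2 − 7 = -5.
Assume c(j) = 2·3^j − 7 for some j ≥ 0.
Then c(j+1) = 3c(j) + 14 = 3·(2·3^j − 7) + 14 = 6·3^j − 21 + 14 = 2·3^{j+1} − 7.
So the formula holds for j+1, and by induction c(n) = 2·3^n − 7 for all n ≥ 0.

c(n) = 2·3^n − 7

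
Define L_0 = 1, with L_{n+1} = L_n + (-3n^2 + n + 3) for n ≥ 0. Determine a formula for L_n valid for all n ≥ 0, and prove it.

Claim: L_n = -n^3 + 2n^2 + 2n + 1.

Base case: L_0 = 1, and -0^3 + 2·0^2 + 2·0 + 1 = 1.
Assume L_k = -k^3 + 2k^2 + 2k + 1.
Then L_{k+1} = L_k + (-3k^2 + k + 3) = (-k^3 + 2k^2 + 2k + 1) + (-3k^2 + k + 3) = -k^3 − k^2 + 3k + 4,
and -(k+1)^3 + 2·(k+1)^2 + 2·(k+1) + 1 = -k^3 − k^2 + 3k + 4.
Hence L_n = -n^3 + 2n^2 + 2n + 1 for every n ≥ 0, by induction.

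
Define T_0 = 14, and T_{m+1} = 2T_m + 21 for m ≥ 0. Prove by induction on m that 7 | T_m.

Base case: T_0 = 14 = 7·2, so 7 | T_0.
Assume 7 | T_r, so T_r = 7t for some integer t.
Then T_{r+1} = 2T_r + 21 = 2·(7t) + 21 = 7(2t + 3), so 7 | T_{r+1}.
Hence 7 | T_m for every m ≥ 0, by induction.

7 | T_m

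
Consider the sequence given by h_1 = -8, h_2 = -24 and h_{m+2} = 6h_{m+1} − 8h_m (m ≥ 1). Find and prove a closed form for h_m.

Claim: h_m = -4^m − 2·2^m.

Base cases: h_1 = -8 and -4^1 − 2·2^1 = -8; h_2 = -24 and -4^2 − 2·2^2 = -24.
Assume h_i = -4^i − 2·2^i for all 1 ≤ i ≤ j, where j ≥ 2.
Then h_{j+1} = 6h_j − 8h_{j−1} = 6·(-4^j − 2·2^j) − 8·(-4^{j−1} − 2·2^{j−1}) = -(6·4 − 8)4^{j−1} − 2·(6·2 − 8)2^{j−1} = -16·4^{j−1} − 8·2^{j−1} = -4^{j+1} − 2·2^{j+1}.
Hence h_m = -4^m − 2·2^m for every m ≥ 1, by strong induction.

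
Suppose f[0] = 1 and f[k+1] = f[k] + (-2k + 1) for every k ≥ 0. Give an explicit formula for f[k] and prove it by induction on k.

Claim: f[k] = -k^2 + 2k + 1.

Base case: f[0] = 1, and -0^2 + 2·0 + 1 = 1.
Assume f[m] = -m^2 + 2m + 1.
Then f[m+1] = f[m] + (-2m + 1) = (-m^2 + 2m + 1) + (-2m + 1) = -m^2 + 2,
and -(m+1)^2 + 2·(m+1) + 1 = -m^2 + 2.
Hence f[k] = -k^2 + 2k + 1 for every k ≥ 0, by induction.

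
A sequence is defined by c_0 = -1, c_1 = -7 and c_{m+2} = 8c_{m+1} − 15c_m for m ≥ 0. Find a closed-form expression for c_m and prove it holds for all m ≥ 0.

Claim: c_m = 3^m − 2·5^m.

Base cases: c_0 = -1 and 3^0 − 2·5^0 = -1; c_1 = -7 and 3^1 − 2·5^1 = -7.
Assume c_i = 3^i − 2·5^i for all 0 ≤ i ≤ j, where j ≥ 1.
Then c_{j+1} = 8c_j − 15c_{j−1} = 8·(3^j − 2·5^j) − 15·(3^{j−1} − 2·5^{j−1}) = (8·3 − 15)3^{j−1} − 2·(8·5 − 15)5^{j−1} = 9·3^{j−1} − 50·5^{j−1} = 3^{j+1} − 2·5^{j+1}.
This completes the inductive step, so c_m = 3^m − 2·5^m for all m ≥ 0.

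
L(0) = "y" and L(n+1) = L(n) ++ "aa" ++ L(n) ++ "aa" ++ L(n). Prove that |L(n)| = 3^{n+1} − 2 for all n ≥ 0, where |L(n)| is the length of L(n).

Base case: |L(0)| = 1, and 3^{0+1} − 2 = 1.
Assume |L(r)| = 3^{r+1} − 2.
Then |L(r+1)| = 3|L(r)| + 4 = 3(3^{r+1} − 2) + 4 = 3^{r+2} − 6 + 4 = 3^{r+2} − 2.
Hence |L(n)| = 3^{n+1} − 2 for every n ≥ 0, by induction.

|L(n)| = 3^{n+1} − 2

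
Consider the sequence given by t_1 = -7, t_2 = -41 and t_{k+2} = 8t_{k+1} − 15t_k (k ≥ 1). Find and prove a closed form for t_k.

Claim: t_k = 3^k − 2·5^k.

Base cases: t_1 = -7 and 3^1 − 2·5^1 = -7; t_2 = -41 and 3^2 − 2·5^2 = -41.
Assume t_j = 3^j − 2·5^j for all 1 ≤ j ≤ r, where r ≥ 2.
Then t_{r+1} = 8t_r − 15t_{r−1} = 8·(3^r − 2·5^r) − 15·(3^{r−1} − 2·5^{r−1}) = (8·3 − 15)3^{r−1} − 2·(8·5 − 15)5^{r−1} = 9·3^{r−1} − 50·5^{r−1} = 3^{r+1} − 2·5^{r+1}.
This completes the inductive step, so t_k = 3^k − 2·5^k for all k ≥ 1.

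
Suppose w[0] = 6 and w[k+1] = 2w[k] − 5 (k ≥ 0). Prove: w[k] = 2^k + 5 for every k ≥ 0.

Base case: w[0] = 6, and 2^0 + 5 = 1 + 5 = 6.
Assume w[m] = 2^m + 5 for some m ≥ 0.
Then w[m+1] = 2w[m] − 5 = 2·(2^m + 5) − 5 = 2^{m+1} + 10 − 5 = 2^{m+1} + 5.
By induction, w[k] = 2^k + 5 for all k ≥ 0.

w[k] = 2^k + 5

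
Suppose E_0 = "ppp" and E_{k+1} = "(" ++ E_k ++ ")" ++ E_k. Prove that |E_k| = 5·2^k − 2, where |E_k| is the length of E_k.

Base case: |E_0| = 3, and 5·2^0 − 2 = 3.
Assume |E_m| = 5·2^m − 2.
Then |E_{m+1}| = 1 + |E_m| + 1 + |E_m| = 2|E_m| + 2 = 2(5·2^m − 2) + 2 = 5·2^{m+1} − 4 + 2 = 5·2^{m+1} − 2.
Hence |E_k| = 5·2^k − 2 for every k ≥ 0, by induction.

|E_k| = 5·2^k − 2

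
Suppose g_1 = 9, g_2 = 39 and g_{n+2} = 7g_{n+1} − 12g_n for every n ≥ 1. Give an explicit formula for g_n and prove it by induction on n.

Claim: g_n = 3·4^n − 3^n.

Base cases: g_1 = 9 and 3·4^1 − 3^1 = 9; g_2 = 39 and 3·4^2 − 3^2 = 39.
Assume g_j = 3·4^j − 3^j for all 1 ≤ j ≤ k, where k ≥ 2.
Then g_{k+1} = 7g_k − 12g_{k−1} = 7·(3·4^k − 3^k) − 12·(3·4^{k−1} − 3^{k−1}) = 3·(7·4 − 12)4^{k−1} − (7·3 − 12)3^{k−1} = 48·4^{k−1} − 9·3^{k−1} = 3·4^{k+1} − 3^{k+1}.
Hence g_n = 3·4^n − 3^n for every n ≥ 1, by strong induction.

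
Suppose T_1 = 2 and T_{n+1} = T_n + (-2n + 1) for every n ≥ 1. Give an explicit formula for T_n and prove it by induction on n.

Claim: T_n = -n^2 + 2n + 1.

Base case: T_1 = 2, and -1^2 + 2·1 + 1 = 2.
Assume T_m = -m^2 + 2m + 1.
Then T_{m+1} = T_m + (-2m + 1) = (-m^2 + 2m + 1) + (-2m + 1) = -m^2 + 2,
and -(m+1)^2 + 2·(m+1) + 1 = -m^2 + 2.
Hence T_n = -n^2 + 2n + 1 for every n ≥ 1, by induction.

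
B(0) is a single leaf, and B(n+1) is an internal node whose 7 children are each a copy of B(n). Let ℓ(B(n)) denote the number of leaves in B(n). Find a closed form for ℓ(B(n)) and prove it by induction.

Claim: ℓ(B(n)) = 7^n.

Base case: ℓ(B(0)) = 1, and 7^0 = 1.
Assume ℓ(B(m)) = 7^m.
Then ℓ(B(m+1)) = 7·ℓ(B(m)) = 7·7^m = 7^{m+1}.
By induction, ℓ(B(n)) = 7^n for all n ≥ 0.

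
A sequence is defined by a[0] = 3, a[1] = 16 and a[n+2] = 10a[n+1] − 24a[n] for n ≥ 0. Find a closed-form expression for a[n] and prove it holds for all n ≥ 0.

Claim: a[n] = 2·6^n + 4^n.

Base cases: a[0] = 3 and 2·6^0 + 4^0 = 3; a[1] = 16 and 2·6^1 + 4^1 = 16.
Assume a[j] = 2·6^j + 4^j for all 0 ≤ j ≤ r, where r ≥ 1.
Then a[r+1] = 10a[r] − 24a[r−1] = 10·(2·6^r + 4^r) − 24·(2·6^{r−1} + 4^{r−1}) = 2·(10·6 − 24)6^{r−1} + (10·4 − 24)4^{r−1} = 72·6^{r−1} + 16·4^{r−1} = 2·6^{r+1} + 4^{r+1}.
This completes the inductive step, so a[n] = 2·6^n + 4^n for all n ≥ 0.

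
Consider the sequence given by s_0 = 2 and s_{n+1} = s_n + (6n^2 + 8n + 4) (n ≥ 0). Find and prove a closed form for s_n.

Claim: s_n = 2n^3 + n^2 + n + 2.

Base case: s_0 = 2, and 2·0^3 + 0^2 + 0 + 2 = 2.
Assume s_j = 2j^3 + j^2 + j + 2.
Then s_{j+1} = s_j + (6j^2 + 8j + 4) = (2j^3 + j^2 + j + 2) + (6j^2 + 8j + 4) = 2j^3 + 7j^2 + 9j + 6,
and 2·(j+1)^3 + (j+1)^2 + (j+1) + 2 = 2j^3 + 7j^2 + 9j + 6.
Hence s_n = 2n^3 + n^2 + n + 2 for every n ≥ 0, by induction.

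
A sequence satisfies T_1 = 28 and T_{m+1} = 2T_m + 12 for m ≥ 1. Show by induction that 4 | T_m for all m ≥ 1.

Base case: T_1 = 28 = 4·7, so 4 | T_1.
Assume 4 | T_r, so T_r = 4t for some integer t.
Then T_{r+1} = 2T_r + 12 = 2·(4t) + 12 = 4(2t + 3), so 4 | T_{r+1}.
This completes the inductive step, so 4 | T_m for all m ≥ 1.

4 | T_m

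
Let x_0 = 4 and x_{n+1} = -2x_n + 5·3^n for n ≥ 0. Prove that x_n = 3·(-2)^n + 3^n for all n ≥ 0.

Base case: x_0 = 4, and 3·(-2)^0 + 3^0 = 3 + 1 = 4.
Assume x_r = 3·(-2)^r + 3^r for some r ≥ 0.
Then x_{r+1} = -2x_r + 5·3^r = -2·(3·(-2)^r + 3^r) + 5·3^r = 3·(-2)^{r+1} − 2·3^r + 5·3^r = 3·(-2)^{r+1} + 3·3^r = 3·(-2)^{r+1} + 3^{r+1}.
So the formula holds for r+1, and by induction x_n = 3·(-2)^n + 3^n for all n ≥ 0.

x_n = 3·(-2)^n + 3^n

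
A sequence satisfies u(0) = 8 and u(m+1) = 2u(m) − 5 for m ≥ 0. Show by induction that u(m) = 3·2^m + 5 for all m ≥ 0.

Base case: u(0) = 8, and 3·2^0 + 5 = 3 + 5 = 8.
Assume u(r) = 3·2^r + 5 for some r ≥ 0.
Then u(r+1) = 2u(r) − 5 = 2·(3·2^r + 5) − 5 = 6·2^r + 10 − 5 = 3·2^{r+1} + 5.
So the formula holds for r+1, and by induction u(m) = 3·2^m + 5 for all m ≥ 0.

u(m) = 3·2^m + 5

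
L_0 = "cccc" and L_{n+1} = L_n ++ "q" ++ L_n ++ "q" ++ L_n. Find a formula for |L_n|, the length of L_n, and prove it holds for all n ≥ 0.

Claim: |L_n| = 5·3^n − 1.

Base case: |L_0| = 4, and 5·3^0 − 1 = 4.
Assume |L_r| = 5·3^r − 1.
Then |L_{r+1}| = 3|L_r| + 2 = 3(5·3^r − 1) + 2 = 5·3^{r+1} − 3 + 2 = 5·3^{r+1} − 1.
By induction, |L_n| = 5·3^n − 1 for all n ≥ 0.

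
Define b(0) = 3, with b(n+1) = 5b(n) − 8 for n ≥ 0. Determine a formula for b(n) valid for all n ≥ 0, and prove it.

Claim: b(n) = 5^n + 2.

Base case: b(0) = 3, and 5^0 + 2 = 1 + 2 = 3.
Assume b(j) = 5^j + 2 for some j ≥ 0.
Then b(j+1) = 5b(j) − 8 = 5·(5^j + 2) − 8 = 5^{j+1} + 10 − 8 = 5^{j+1} + 2.
By induction, b(n) = 5^n + 2 for all n ≥ 0.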